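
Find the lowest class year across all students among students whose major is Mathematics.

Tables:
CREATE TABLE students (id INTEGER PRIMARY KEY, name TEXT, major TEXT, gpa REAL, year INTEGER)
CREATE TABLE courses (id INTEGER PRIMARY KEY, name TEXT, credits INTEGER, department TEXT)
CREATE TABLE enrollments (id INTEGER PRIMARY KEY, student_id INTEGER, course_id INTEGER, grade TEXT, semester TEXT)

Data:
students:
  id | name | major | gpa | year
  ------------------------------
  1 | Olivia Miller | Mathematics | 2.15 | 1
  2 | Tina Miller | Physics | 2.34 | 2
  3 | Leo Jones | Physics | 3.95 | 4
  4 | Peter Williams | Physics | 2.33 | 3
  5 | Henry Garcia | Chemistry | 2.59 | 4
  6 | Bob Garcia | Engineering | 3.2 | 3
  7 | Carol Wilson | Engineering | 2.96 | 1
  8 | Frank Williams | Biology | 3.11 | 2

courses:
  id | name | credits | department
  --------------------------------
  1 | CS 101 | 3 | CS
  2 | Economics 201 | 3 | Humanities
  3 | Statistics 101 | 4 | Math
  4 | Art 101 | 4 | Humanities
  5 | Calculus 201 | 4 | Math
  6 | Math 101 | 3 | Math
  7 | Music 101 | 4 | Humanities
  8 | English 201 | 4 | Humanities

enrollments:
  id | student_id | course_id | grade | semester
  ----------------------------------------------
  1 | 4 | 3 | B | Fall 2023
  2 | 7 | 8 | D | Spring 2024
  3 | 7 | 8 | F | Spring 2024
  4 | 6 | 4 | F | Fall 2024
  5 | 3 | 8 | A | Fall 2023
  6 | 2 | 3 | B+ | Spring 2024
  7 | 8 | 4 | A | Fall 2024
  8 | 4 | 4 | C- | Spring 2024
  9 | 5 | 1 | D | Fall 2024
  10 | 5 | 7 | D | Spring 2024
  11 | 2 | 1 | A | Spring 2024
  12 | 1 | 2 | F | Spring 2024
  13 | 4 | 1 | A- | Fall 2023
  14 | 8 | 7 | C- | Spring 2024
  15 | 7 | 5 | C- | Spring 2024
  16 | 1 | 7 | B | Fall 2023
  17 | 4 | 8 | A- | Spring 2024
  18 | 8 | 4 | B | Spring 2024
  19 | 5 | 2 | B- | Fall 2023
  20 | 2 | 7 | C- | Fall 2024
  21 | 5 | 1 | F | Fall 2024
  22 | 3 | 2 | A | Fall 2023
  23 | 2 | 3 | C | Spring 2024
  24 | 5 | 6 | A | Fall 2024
SELECT MIN(year) FROM students WHERE major = 'Mathematics'

Execution result:
1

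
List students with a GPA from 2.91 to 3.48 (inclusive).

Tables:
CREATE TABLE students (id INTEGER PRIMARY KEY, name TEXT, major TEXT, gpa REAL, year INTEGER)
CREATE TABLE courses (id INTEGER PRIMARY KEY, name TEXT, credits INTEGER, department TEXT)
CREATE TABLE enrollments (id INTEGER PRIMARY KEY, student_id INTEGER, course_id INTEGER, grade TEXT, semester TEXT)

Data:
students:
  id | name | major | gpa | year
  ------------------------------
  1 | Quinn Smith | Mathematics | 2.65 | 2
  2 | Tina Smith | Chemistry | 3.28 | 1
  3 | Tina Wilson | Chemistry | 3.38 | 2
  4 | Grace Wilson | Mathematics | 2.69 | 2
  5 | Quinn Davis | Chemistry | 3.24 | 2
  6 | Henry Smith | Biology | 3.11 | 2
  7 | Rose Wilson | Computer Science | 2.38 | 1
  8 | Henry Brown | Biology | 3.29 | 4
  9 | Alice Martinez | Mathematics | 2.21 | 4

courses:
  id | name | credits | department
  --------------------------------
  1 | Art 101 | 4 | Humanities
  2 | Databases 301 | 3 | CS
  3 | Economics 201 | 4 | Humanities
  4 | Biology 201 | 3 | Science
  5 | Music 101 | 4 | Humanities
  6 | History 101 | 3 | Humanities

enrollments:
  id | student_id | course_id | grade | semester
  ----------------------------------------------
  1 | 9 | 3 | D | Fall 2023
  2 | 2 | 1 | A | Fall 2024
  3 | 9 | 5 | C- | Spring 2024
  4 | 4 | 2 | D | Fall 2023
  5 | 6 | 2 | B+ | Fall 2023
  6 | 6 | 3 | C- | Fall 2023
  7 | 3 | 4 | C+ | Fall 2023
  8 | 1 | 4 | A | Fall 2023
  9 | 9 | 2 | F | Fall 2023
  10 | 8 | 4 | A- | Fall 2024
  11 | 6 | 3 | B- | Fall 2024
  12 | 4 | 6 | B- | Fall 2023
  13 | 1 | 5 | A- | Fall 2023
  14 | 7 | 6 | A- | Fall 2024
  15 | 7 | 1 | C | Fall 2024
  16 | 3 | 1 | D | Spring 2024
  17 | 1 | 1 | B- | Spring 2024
SELECT name, gpa FROM students WHERE gpa BETWEEN 2.91 AND 3.48

Execution result:
name | gpa
Tina Smith | 3.28
Tina Wilson | 3.38
Quinn Davis | 3.24
Henry Smith | 3.11
Henry Brown | 3.29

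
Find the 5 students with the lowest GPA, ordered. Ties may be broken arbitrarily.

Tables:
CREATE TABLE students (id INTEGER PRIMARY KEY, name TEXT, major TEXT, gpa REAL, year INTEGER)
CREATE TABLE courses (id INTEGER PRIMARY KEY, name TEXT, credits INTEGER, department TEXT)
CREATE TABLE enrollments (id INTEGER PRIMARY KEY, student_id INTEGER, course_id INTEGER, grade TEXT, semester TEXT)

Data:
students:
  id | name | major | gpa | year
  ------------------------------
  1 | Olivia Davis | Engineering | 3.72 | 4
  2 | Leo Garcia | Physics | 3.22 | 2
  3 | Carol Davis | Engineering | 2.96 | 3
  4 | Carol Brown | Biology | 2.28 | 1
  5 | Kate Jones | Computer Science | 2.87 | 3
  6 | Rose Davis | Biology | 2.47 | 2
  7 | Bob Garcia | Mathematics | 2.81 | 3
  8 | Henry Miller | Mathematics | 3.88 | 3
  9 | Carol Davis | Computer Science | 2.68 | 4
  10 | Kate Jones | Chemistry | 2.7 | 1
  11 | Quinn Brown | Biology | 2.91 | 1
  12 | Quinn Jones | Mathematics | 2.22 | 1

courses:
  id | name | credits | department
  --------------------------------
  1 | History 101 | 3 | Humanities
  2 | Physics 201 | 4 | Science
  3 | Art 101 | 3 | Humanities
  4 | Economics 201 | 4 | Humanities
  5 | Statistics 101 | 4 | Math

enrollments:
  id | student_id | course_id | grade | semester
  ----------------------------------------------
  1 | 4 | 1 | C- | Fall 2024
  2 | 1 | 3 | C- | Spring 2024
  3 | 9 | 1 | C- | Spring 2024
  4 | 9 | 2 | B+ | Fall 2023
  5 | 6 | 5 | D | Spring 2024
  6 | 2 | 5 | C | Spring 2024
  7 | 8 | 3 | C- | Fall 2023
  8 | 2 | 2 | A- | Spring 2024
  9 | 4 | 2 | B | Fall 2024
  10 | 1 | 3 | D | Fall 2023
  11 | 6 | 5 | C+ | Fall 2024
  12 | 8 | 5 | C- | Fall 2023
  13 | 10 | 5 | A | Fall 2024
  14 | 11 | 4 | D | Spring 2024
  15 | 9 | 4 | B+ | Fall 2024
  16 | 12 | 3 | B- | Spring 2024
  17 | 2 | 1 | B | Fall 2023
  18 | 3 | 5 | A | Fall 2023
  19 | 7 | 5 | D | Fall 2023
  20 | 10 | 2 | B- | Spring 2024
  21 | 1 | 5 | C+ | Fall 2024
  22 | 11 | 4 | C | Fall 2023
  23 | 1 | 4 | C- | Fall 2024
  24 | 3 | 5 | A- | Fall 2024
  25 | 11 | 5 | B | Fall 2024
SELECT name, gpa FROM students ORDER BY gpa ASC LIMIT 5

Execution result:
name | gpa
Quinn Jones | 2.22
Carol Brown | 2.28
Rose Davis | 2.47
Carol Davis | 2.68
Kate Jones | 2.70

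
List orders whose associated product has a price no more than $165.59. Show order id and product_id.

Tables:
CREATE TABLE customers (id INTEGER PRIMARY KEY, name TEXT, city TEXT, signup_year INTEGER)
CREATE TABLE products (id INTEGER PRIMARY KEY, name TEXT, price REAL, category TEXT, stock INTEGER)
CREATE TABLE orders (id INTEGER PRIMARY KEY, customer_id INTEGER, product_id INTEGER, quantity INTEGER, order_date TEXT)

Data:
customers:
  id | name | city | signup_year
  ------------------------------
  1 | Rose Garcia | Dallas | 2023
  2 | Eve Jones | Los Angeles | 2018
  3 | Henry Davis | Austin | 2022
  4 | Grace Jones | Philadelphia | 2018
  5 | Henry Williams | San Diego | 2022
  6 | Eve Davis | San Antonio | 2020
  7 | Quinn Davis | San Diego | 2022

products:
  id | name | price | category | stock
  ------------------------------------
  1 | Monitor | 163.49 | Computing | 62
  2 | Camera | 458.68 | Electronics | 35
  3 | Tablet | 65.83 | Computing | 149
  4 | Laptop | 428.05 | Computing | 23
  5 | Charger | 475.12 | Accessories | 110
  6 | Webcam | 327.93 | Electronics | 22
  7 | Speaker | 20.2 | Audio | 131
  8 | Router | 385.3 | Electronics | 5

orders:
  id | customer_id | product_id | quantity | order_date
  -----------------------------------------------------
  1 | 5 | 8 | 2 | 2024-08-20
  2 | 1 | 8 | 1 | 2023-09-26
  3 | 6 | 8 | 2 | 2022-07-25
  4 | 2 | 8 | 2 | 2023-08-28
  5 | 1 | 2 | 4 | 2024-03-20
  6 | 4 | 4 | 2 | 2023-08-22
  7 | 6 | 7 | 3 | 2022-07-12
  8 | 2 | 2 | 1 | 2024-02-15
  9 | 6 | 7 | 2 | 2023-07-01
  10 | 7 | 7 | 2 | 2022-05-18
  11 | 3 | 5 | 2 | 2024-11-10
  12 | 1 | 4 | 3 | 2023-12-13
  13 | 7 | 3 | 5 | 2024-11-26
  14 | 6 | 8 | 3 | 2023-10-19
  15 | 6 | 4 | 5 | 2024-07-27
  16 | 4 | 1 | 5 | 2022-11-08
SELECT id, product_id FROM orders WHERE product_id IN (SELECT id FROM products WHERE price <= 165.59)

Execution result:
id | product_id
7 | 7
9 | 7
10 | 7
13 | 3
16 | 1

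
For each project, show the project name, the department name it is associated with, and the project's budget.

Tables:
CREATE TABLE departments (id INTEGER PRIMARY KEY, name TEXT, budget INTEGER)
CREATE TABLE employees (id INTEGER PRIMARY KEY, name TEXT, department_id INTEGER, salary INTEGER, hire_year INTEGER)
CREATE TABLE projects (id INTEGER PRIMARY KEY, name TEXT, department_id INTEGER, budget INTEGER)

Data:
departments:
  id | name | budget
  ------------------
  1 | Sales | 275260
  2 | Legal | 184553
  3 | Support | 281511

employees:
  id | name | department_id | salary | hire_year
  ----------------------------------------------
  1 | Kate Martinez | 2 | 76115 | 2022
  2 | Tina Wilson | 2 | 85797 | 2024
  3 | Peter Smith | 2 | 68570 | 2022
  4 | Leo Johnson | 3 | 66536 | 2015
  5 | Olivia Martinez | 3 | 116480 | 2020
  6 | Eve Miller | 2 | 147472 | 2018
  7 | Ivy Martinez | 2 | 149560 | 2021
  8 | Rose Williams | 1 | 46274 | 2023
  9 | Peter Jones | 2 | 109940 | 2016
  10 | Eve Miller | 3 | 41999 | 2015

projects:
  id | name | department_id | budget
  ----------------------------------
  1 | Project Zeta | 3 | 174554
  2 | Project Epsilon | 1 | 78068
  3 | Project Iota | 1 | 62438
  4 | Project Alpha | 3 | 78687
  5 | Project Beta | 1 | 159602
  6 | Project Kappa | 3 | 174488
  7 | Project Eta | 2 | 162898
SELECT c.name, p.name AS department, c.budget FROM projects c JOIN departments p ON c.department_id = p.id

Execution result:
name | department | budget
Project Zeta | Support | 174554
Project Epsilon | Sales | 78068
Project Iota | Sales | 62438
Project Alpha | Support | 78687
Project Beta | Sales | 159602
Project Kappa | Support | 174488
Project Eta | Legal | 162898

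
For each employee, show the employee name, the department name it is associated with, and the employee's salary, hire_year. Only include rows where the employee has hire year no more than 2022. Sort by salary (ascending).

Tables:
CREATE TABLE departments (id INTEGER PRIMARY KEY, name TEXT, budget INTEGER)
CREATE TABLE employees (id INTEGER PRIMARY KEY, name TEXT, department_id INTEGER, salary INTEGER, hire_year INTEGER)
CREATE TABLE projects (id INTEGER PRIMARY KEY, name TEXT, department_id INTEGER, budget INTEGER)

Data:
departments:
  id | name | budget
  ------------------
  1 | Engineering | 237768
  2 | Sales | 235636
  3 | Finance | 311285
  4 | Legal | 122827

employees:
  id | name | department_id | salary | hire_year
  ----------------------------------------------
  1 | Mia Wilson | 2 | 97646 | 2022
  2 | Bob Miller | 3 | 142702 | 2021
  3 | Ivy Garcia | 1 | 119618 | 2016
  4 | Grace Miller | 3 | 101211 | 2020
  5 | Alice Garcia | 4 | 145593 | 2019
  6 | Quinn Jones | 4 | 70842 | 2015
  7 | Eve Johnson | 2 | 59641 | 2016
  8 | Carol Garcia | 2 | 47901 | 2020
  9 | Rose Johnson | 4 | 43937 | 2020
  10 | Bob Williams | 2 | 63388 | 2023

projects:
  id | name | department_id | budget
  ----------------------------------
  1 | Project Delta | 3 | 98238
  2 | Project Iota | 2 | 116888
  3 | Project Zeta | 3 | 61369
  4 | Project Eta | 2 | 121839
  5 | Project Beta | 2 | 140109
SELECT c.name, p.name AS department, c.salary, c.hire_year FROM employees c JOIN departments p ON c.department_id = p.id WHERE c.hire_year <= 2022 ORDER BY c.salary ASC

Execution result:
name | department | salary | hire_year
Rose Johnson | Legal | 43937 | 2020
Carol Garcia | Sales | 47901 | 2020
Eve Johnson | Sales | 59641 | 2016
Quinn Jones | Legal | 70842 | 2015
Mia Wilson | Sales | 97646 | 2022
Grace Miller | Finance | 101211 | 2020
Ivy Garcia | Engineering | 119618 | 2016
Bob Miller | Finance | 142702 | 2021
Alice Garcia | Legal | 145593 | 2019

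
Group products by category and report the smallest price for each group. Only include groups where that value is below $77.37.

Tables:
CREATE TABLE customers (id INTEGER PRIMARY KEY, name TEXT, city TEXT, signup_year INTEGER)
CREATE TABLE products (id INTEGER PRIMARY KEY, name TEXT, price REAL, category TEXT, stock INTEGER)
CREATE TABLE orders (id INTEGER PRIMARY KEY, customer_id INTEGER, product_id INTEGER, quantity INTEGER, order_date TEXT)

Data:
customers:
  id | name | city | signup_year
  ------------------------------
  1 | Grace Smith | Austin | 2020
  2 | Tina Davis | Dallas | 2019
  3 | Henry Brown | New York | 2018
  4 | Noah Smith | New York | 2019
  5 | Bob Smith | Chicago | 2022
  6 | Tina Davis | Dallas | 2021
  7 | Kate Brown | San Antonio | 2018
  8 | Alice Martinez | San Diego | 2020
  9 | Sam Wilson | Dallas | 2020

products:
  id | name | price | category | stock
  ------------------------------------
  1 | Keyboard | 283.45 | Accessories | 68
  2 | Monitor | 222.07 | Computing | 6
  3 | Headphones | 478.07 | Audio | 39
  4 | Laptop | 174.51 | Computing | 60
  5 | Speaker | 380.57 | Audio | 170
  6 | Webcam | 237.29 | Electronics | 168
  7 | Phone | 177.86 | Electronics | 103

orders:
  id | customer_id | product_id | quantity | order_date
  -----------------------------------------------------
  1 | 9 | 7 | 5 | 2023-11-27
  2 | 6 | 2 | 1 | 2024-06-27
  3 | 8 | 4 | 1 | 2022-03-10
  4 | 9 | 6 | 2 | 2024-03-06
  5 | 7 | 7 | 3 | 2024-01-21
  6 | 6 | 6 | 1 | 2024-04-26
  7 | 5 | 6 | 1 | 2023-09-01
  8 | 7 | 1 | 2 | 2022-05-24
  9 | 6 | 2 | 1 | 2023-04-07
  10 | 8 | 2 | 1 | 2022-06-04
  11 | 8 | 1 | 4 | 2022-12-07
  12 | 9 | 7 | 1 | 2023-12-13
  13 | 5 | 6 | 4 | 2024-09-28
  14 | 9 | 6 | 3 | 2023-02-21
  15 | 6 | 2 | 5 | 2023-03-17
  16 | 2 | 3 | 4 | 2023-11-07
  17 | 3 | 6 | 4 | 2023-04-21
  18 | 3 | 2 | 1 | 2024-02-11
SELECT category, MIN(price) AS min_price FROM products GROUP BY category HAVING MIN(price) < 77.37

Execution result:
(no rows)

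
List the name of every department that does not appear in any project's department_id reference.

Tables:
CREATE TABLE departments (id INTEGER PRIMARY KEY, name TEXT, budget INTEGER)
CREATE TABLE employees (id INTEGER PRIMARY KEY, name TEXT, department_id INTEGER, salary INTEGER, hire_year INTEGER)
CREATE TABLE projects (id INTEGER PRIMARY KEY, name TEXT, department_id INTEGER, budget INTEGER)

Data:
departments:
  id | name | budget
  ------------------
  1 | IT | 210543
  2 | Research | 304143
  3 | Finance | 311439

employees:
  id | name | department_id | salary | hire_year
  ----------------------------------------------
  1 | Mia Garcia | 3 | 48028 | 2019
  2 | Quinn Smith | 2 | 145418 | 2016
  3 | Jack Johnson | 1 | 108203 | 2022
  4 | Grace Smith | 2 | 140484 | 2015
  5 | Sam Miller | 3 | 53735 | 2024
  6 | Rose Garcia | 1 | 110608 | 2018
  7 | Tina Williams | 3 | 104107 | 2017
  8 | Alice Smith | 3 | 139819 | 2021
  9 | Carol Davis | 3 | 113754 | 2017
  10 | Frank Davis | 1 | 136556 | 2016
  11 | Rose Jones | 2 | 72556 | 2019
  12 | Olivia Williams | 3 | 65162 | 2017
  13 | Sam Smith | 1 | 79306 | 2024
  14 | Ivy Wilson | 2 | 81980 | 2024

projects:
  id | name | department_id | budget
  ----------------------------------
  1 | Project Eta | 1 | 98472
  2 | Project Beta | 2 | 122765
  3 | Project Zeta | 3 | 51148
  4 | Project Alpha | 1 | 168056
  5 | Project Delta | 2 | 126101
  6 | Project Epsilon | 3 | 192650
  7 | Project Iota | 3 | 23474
SELECT p.name FROM departments p LEFT JOIN projects c ON c.department_id = p.id WHERE c.id IS NULL

Execution result:
(no rows)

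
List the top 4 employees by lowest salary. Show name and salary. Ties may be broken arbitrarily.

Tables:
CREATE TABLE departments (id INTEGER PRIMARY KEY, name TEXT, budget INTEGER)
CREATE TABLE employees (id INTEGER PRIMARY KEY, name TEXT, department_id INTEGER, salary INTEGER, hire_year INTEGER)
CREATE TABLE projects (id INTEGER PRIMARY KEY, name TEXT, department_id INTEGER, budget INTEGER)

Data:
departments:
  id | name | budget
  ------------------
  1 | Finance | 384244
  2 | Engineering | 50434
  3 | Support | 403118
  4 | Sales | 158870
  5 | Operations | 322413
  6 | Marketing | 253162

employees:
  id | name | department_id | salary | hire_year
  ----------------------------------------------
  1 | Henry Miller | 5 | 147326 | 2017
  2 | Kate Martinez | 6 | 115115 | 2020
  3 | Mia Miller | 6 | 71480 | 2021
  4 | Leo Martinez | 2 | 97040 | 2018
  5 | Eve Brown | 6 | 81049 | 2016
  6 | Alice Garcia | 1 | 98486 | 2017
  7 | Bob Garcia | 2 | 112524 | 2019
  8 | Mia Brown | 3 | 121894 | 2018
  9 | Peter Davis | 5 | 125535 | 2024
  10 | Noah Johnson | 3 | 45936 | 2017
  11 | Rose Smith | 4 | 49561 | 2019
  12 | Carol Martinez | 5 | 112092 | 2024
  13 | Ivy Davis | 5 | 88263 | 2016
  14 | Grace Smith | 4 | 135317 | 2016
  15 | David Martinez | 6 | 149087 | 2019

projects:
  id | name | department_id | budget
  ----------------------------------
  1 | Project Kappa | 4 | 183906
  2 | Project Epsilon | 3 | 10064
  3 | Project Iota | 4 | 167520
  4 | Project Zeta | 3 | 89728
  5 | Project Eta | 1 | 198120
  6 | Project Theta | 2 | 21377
SELECT name, salary FROM employees ORDER BY salary ASC LIMIT 4

Execution result:
name | salary
Noah Johnson | 45936
Rose Smith | 49561
Mia Miller | 71480
Eve Brown | 81049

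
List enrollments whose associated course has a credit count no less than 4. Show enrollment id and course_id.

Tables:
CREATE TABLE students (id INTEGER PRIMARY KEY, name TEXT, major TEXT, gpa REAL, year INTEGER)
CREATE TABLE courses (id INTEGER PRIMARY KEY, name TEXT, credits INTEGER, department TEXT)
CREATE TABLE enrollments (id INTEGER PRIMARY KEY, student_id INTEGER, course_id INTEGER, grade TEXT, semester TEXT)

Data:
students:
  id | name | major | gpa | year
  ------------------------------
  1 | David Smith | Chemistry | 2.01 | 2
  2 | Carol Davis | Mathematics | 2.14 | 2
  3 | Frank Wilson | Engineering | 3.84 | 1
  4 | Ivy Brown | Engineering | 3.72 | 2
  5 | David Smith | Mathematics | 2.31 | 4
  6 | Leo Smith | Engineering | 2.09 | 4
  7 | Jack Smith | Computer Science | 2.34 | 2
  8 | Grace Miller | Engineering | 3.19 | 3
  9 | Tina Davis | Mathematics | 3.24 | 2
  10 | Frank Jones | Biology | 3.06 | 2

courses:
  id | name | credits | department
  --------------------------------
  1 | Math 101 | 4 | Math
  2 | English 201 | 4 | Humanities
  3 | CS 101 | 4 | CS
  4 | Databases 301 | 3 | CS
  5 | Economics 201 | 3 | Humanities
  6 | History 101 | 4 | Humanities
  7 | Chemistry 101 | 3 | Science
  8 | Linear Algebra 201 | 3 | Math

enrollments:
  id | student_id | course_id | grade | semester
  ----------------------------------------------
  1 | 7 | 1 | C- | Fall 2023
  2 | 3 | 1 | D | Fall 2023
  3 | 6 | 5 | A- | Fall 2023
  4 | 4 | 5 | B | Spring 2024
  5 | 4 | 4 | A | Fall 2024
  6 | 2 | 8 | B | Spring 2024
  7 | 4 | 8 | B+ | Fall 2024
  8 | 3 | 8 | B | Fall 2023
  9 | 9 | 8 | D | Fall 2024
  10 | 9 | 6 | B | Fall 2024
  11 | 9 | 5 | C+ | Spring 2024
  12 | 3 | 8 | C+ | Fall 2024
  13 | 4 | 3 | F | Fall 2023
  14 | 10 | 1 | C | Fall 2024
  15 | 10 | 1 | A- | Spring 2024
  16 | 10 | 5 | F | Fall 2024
SELECT id, course_id FROM enrollments WHERE course_id IN (SELECT id FROM courses WHERE credits >= 4)

Execution result:
id | course_id
1 | 1
2 | 1
10 | 6
13 | 3
14 | 1
15 | 1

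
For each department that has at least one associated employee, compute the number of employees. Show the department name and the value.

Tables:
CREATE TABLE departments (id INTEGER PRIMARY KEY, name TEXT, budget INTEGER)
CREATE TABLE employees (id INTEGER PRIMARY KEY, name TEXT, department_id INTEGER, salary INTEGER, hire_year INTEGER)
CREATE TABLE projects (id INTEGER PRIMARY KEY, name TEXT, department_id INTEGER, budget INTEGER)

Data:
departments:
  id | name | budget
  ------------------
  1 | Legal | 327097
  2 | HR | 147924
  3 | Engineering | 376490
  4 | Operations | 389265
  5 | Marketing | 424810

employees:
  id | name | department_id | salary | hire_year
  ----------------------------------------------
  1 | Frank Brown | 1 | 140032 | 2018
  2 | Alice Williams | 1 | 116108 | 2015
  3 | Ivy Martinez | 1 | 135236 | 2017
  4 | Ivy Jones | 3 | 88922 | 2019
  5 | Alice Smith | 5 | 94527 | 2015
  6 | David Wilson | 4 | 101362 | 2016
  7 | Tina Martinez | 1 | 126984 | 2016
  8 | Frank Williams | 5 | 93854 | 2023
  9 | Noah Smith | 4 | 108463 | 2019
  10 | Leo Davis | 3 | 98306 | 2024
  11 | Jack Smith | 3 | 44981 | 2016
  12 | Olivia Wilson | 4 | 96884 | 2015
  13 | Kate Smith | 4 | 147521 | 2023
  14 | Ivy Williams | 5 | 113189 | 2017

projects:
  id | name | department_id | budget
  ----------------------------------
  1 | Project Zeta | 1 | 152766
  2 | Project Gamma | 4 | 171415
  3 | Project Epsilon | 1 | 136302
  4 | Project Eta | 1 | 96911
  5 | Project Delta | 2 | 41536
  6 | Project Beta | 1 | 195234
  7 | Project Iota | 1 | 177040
SELECT p.name, COUNT(*) AS n FROM employees c JOIN departments p ON c.department_id = p.id GROUP BY p.id, p.name

Execution result:
name | n
Legal | 4
Engineering | 3
Operations | 4
Marketing | 3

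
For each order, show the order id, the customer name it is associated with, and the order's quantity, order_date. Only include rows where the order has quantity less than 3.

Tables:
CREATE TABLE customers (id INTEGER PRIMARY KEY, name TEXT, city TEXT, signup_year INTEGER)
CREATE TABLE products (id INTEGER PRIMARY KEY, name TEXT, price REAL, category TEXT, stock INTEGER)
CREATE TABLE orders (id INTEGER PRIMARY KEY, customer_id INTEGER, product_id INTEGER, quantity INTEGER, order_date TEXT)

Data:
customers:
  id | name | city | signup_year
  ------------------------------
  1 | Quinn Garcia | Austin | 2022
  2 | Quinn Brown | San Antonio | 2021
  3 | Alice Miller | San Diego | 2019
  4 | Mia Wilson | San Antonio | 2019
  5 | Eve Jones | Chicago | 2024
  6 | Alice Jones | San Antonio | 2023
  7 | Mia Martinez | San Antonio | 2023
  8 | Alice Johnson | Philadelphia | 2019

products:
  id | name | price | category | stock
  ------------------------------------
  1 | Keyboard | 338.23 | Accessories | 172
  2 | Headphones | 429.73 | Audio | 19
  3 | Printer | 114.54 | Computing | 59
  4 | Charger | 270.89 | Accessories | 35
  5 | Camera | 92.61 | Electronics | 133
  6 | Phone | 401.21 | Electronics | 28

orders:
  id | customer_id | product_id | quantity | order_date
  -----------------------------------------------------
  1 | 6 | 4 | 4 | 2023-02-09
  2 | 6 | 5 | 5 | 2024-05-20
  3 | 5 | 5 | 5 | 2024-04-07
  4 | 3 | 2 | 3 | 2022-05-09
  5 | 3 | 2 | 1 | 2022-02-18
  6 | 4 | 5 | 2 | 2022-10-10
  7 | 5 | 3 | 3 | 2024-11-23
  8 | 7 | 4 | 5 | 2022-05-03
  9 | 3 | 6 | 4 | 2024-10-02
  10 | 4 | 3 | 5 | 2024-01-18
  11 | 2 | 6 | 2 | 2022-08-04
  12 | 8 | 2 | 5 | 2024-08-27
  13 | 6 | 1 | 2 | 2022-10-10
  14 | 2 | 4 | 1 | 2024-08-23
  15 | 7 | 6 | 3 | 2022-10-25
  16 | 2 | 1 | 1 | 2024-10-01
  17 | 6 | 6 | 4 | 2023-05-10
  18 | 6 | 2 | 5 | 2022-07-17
SELECT c.id, p.name AS customer, c.quantity, c.order_date FROM orders c JOIN customers p ON c.customer_id = p.id WHERE c.quantity < 3

Execution result:
id | customer | quantity | order_date
5 | Alice Miller | 1 | 2022-02-18
6 | Mia Wilson | 2 | 2022-10-10
11 | Quinn Brown | 2 | 2022-08-04
13 | Alice Jones | 2 | 2022-10-10
14 | Quinn Brown | 1 | 2024-08-23
16 | Quinn Brown | 1 | 2024-10-01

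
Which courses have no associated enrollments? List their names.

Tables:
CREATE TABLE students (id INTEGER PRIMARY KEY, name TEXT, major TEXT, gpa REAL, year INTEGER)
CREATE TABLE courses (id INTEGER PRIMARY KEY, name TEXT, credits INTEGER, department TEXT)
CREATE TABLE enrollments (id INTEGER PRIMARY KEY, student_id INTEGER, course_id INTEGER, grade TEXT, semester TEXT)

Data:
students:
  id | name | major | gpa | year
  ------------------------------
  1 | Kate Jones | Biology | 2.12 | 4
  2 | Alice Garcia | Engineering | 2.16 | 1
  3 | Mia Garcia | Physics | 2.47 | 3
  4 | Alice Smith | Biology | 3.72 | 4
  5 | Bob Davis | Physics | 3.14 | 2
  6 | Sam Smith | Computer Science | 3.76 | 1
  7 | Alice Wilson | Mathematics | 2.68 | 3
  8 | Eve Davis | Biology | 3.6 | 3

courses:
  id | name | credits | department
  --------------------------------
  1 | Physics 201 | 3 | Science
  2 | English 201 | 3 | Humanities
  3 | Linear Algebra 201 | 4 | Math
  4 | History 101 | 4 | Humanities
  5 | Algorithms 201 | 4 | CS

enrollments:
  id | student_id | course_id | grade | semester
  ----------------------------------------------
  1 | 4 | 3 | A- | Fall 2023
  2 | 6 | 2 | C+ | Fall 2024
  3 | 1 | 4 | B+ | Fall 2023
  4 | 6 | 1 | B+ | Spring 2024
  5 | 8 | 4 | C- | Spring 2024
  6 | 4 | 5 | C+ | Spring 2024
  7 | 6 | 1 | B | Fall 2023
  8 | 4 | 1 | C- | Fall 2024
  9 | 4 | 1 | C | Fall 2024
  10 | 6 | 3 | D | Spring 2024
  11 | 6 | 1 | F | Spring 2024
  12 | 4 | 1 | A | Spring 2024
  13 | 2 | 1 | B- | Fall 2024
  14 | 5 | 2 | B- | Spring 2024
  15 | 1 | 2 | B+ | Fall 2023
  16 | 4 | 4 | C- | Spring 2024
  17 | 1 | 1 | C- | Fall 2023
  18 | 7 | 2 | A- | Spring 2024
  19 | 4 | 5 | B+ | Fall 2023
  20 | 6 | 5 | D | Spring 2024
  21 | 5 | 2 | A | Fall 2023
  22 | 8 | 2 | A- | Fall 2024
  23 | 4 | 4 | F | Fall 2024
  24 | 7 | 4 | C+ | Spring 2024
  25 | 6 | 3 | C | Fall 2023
SELECT p.name FROM courses p LEFT JOIN enrollments c ON c.course_id = p.id WHERE c.id IS NULL

Execution result:
(no rows)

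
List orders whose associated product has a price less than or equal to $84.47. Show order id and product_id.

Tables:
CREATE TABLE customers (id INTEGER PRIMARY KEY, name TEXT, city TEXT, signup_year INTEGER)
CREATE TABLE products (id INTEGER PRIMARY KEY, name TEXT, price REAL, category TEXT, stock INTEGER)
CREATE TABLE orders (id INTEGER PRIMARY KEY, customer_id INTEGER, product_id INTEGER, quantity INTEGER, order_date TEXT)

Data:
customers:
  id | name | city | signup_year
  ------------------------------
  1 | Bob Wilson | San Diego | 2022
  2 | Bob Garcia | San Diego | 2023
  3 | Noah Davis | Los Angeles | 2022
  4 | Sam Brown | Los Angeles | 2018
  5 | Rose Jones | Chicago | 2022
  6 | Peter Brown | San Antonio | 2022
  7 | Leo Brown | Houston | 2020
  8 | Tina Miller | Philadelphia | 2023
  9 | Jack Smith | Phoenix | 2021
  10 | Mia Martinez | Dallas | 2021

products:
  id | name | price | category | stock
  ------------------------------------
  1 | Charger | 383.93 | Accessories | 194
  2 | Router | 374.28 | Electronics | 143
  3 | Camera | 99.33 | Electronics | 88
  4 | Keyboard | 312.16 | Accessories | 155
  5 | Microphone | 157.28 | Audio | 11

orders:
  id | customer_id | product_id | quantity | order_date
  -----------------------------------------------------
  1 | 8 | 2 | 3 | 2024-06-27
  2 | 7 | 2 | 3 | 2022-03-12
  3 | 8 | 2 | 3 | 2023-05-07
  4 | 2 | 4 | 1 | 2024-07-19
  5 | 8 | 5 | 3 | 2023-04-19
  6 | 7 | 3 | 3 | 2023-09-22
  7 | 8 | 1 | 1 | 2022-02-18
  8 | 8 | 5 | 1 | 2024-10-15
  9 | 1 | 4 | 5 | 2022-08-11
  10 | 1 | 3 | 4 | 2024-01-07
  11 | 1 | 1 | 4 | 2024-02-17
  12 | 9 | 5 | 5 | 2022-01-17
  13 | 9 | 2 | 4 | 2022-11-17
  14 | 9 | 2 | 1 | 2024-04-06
SELECT id, product_id FROM orders WHERE product_id IN (SELECT id FROM products WHERE price <= 84.47)

Execution result:
(no rows)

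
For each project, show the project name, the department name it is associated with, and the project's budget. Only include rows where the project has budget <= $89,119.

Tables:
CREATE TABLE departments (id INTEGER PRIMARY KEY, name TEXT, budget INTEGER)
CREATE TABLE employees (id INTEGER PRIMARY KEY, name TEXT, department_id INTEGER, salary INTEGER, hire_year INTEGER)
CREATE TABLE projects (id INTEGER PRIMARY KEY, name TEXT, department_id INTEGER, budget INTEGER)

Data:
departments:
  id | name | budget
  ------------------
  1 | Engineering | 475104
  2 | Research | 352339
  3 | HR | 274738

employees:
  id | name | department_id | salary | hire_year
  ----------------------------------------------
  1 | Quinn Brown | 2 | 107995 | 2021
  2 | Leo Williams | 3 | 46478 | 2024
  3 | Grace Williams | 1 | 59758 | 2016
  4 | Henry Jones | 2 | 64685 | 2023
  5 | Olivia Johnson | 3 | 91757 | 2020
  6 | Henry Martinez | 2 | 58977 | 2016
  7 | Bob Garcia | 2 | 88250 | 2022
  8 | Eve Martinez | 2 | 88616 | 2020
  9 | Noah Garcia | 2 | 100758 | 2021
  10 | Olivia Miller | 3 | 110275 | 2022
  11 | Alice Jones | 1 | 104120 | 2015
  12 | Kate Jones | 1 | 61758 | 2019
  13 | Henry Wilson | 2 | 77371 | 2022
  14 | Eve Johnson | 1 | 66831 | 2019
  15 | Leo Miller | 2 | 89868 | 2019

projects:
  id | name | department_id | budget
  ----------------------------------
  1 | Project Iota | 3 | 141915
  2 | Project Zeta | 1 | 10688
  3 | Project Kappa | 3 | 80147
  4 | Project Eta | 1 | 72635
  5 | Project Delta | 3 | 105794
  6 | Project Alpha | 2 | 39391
SELECT c.name, p.name AS department, c.budget FROM projects c JOIN departments p ON c.department_id = p.id WHERE c.budget <= 89119

Execution result:
name | department | budget
Project Zeta | Engineering | 10688
Project Kappa | HR | 80147
Project Eta | Engineering | 72635
Project Alpha | Research | 39391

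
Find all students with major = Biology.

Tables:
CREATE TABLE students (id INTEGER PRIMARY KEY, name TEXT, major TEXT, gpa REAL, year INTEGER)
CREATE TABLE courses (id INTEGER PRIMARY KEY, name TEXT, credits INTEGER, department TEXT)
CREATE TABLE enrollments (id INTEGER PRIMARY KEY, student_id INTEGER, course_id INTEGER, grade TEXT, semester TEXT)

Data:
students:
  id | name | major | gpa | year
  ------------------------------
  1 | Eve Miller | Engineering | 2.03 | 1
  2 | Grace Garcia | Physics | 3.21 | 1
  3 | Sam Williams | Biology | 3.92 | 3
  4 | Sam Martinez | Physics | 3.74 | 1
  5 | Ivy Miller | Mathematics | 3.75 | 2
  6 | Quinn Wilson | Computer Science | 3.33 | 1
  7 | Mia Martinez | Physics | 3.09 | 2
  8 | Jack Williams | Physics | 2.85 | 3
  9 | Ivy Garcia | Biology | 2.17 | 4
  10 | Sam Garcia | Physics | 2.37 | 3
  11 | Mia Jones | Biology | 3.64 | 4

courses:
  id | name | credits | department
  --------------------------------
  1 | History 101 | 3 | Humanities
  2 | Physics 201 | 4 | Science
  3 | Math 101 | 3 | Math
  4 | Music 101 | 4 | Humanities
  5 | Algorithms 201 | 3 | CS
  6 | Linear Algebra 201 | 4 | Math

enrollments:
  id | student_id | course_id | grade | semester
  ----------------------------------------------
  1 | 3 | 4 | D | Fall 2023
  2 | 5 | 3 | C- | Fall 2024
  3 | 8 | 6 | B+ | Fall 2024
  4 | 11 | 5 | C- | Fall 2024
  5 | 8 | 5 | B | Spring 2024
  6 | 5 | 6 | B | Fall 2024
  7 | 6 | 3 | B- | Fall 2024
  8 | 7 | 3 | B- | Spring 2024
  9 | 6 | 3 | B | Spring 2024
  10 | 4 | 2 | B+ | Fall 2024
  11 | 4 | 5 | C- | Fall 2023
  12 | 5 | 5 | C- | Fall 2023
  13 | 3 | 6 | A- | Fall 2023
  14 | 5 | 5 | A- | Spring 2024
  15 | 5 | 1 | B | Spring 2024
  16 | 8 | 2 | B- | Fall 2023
SELECT name, major FROM students WHERE major = 'Biology'

Execution result:
name | major
Sam Williams | Biology
Ivy Garcia | Biology
Mia Jones | Biology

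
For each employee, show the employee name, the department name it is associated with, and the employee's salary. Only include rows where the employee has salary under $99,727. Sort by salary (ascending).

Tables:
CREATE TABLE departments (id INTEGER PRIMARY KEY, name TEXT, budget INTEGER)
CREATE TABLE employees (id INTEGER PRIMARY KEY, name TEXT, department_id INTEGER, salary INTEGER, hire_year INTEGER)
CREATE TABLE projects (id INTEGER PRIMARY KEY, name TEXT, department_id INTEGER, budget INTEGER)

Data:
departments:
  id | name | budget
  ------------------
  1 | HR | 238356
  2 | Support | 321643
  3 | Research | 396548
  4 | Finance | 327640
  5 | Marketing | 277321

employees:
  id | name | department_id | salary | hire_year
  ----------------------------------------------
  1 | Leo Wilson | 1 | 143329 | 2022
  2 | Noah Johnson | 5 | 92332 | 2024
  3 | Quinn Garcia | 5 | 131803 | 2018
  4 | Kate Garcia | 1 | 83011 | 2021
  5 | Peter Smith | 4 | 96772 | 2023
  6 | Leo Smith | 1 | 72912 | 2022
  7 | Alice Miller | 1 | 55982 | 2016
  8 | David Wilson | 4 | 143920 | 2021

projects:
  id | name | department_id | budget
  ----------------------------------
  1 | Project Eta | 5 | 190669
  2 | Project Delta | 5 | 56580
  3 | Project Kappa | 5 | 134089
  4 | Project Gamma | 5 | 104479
SELECT c.name, p.name AS department, c.salary FROM employees c JOIN departments p ON c.department_id = p.id WHERE c.salary < 99727 ORDER BY c.salary ASC

Execution result:
name | department | salary
Alice Miller | HR | 55982
Leo Smith | HR | 72912
Kate Garcia | HR | 83011
Noah Johnson | Marketing | 92332
Peter Smith | Finance | 96772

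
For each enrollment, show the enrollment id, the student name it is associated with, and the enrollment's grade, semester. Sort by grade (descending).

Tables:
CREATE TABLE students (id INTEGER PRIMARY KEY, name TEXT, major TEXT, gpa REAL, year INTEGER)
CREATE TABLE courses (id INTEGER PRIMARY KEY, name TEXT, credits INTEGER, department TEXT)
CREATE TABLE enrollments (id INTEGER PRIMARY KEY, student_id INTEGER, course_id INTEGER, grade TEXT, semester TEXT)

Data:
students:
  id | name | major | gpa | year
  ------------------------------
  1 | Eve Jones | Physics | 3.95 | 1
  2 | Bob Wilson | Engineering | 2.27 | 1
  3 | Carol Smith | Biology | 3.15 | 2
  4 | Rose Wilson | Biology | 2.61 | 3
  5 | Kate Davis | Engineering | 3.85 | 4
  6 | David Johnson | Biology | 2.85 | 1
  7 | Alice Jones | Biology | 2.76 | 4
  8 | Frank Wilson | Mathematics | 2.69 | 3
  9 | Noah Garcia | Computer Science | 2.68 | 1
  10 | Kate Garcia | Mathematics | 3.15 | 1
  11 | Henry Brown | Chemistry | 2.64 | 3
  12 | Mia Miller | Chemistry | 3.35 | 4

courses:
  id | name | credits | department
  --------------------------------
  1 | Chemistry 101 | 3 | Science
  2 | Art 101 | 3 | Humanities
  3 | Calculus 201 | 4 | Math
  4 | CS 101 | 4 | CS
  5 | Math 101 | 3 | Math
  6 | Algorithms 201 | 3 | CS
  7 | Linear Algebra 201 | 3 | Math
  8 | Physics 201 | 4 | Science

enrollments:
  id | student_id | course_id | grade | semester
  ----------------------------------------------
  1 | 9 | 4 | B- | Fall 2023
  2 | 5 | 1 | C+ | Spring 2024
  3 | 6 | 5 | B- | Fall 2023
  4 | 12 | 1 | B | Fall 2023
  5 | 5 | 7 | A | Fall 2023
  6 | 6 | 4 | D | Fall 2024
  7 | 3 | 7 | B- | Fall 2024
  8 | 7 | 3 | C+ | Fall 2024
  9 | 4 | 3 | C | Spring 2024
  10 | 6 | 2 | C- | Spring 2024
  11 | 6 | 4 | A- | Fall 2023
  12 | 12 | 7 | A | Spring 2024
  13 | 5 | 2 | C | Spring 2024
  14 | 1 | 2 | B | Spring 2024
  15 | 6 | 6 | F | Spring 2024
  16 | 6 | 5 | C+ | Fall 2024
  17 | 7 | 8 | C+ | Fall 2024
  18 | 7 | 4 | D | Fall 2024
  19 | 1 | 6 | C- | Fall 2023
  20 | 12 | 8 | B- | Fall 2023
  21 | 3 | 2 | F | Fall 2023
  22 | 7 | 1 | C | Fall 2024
SELECT c.id, p.name AS student, c.grade, c.semester FROM enrollments c JOIN students p ON c.student_id = p.id ORDER BY c.grade DESC

Execution result:
id | student | grade | semester
15 | David Johnson | F | Spring 2024
21 | Carol Smith | F | Fall 2023
6 | David Johnson | D | Fall 2024
18 | Alice Jones | D | Fall 2024
10 | David Johnson | C- | Spring 2024
19 | Eve Jones | C- | Fall 2023
2 | Kate Davis | C+ | Spring 2024
8 | Alice Jones | C+ | Fall 2024
16 | David Johnson | C+ | Fall 2024
17 | Alice Jones | C+ | Fall 2024
9 | Rose Wilson | C | Spring 2024
13 | Kate Davis | C | Spring 2024
22 | Alice Jones | C | Fall 2024
1 | Noah Garcia | B- | Fall 2023
3 | David Johnson | B- | Fall 2023
7 | Carol Smith | B- | Fall 2024
20 | Mia Miller | B- | Fall 2023
4 | Mia Miller | B | Fall 2023
14 | Eve Jones | B | Spring 2024
11 | David Johnson | A- | Fall 2023
5 | Kate Davis | A | Fall 2023
12 | Mia Miller | A | Spring 2024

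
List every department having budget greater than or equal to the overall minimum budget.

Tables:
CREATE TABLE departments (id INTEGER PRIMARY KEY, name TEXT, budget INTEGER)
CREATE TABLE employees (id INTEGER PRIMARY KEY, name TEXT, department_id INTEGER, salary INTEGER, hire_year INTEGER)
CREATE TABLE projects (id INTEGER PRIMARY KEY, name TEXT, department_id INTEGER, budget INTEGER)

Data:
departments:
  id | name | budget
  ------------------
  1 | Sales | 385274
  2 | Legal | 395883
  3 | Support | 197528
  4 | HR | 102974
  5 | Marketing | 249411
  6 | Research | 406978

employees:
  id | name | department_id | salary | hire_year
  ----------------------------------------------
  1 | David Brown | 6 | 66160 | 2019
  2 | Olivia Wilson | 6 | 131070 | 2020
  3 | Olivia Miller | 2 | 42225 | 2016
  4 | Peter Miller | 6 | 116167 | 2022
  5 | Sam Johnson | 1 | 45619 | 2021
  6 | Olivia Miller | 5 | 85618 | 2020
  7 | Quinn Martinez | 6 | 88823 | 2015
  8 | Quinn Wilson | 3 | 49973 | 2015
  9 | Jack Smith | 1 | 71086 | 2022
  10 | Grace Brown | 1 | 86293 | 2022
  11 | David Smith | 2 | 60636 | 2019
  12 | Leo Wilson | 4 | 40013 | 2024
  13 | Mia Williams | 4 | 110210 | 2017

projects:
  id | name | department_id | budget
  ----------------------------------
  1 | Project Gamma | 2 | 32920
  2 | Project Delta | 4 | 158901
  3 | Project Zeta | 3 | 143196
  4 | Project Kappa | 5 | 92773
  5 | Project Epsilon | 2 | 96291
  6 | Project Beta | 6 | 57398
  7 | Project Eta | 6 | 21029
SELECT name, budget FROM departments WHERE budget >= (SELECT MIN(budget) FROM departments)

Execution result:
name | budget
Sales | 385274
Legal | 395883
Support | 197528
HR | 102974
Marketing | 249411
Research | 406978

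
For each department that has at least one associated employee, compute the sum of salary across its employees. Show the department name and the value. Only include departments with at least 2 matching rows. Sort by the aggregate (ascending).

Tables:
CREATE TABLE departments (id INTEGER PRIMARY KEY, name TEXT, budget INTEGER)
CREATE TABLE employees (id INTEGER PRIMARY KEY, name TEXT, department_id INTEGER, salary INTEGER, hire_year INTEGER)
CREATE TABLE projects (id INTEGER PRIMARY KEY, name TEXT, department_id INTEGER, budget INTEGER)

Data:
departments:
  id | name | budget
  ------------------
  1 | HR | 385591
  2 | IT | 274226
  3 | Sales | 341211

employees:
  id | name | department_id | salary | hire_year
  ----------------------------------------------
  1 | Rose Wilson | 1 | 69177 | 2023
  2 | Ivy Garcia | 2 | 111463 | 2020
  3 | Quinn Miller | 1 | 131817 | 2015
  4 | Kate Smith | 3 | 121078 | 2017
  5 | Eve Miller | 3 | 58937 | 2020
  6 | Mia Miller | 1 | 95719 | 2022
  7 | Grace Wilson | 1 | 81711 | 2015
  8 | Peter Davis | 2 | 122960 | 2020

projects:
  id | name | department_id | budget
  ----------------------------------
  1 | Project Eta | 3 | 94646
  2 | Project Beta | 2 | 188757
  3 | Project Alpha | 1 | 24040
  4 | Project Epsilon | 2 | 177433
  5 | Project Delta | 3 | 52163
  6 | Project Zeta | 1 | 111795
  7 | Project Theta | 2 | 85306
SELECT p.name, SUM(c.salary) AS sum_salary FROM employees c JOIN departments p ON c.department_id = p.id GROUP BY p.id, p.name HAVING COUNT(*) >= 2 ORDER BY sum_salary ASC

Execution result:
name | sum_salary
Sales | 180015
IT | 234423
HR | 378424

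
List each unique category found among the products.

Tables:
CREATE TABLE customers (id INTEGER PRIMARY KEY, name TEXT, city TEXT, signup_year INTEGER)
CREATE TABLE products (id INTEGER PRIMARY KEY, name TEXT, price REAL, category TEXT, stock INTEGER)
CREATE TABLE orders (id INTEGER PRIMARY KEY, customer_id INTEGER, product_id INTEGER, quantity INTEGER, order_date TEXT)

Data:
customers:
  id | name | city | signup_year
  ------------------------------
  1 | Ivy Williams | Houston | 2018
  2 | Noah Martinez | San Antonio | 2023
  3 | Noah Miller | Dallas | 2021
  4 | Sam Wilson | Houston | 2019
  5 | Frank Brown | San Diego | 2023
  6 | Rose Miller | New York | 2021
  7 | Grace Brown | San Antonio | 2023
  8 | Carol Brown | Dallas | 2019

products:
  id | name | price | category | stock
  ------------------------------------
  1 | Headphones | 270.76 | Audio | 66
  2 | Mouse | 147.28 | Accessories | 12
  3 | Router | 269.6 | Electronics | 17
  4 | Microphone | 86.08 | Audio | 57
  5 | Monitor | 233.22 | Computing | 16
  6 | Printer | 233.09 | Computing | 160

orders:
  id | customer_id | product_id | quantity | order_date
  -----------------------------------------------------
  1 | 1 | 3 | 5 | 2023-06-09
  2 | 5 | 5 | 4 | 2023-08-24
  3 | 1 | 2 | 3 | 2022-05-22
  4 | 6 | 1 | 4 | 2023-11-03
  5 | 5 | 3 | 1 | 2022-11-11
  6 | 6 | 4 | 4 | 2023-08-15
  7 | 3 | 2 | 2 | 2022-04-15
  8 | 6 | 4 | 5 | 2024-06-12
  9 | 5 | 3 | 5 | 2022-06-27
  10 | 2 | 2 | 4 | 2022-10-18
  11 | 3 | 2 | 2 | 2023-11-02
SELECT DISTINCT category FROM products

Execution result:
category
Audio
Accessories
Electronics
Computing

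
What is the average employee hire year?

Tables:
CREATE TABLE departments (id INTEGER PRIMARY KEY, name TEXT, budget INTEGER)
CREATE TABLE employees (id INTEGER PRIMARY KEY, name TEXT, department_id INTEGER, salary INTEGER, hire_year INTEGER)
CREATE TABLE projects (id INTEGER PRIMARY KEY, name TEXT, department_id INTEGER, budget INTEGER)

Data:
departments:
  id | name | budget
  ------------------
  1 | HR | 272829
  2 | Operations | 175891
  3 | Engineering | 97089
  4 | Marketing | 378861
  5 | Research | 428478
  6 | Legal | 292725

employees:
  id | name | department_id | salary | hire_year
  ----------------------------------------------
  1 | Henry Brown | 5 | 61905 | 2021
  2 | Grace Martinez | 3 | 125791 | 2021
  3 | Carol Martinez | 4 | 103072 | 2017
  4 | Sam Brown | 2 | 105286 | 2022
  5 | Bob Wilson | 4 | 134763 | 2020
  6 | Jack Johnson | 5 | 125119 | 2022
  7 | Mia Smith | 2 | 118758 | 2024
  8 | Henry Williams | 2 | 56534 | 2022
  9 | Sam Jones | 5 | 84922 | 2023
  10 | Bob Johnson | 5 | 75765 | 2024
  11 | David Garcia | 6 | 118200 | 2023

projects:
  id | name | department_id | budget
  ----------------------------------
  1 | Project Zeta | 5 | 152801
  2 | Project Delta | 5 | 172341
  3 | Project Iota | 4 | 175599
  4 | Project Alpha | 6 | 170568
SELECT AVG(hire_year) FROM employees

Execution result:
2021.73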